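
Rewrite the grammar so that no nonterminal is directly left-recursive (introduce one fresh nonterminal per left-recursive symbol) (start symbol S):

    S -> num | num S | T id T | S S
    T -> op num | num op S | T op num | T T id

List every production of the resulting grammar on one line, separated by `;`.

S -> num S' | num S S' | T id T S'; T -> op num T' | num op S T'; S' -> S S' | ε; T' -> op num T' | T id T' | ε

S, T are directly left-recursive.
For S: α = {S}, β = {num, num S, T id T}. Rewrite as S → β S' and S' → α S' | ε.
For T: α = {op num, T id}, β = {op num, num op S}. Rewrite as T → β T' and T' → α T' | ε.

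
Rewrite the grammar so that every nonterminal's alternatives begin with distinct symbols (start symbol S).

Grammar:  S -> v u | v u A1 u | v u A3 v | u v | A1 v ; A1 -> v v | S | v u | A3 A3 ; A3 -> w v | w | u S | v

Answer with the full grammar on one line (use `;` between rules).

S -> u v | A1 v | v u S'; A1 -> S | A3 A3 | v A1'; A3 -> u S | v | w A3'; S' -> ε | A1 u | A3 v; A1' -> v | u; A3' -> v | ε

S has alternatives sharing prefix 'v u': factor to S → v u S' with S' → ε | A1 u | A3 v.
A1 has alternatives sharing prefix 'v': factor to A1 → v A1' with A1' → v | u.
A3 has alternatives sharing prefix 'w': factor to A3 → w A3' with A3' → v | ε.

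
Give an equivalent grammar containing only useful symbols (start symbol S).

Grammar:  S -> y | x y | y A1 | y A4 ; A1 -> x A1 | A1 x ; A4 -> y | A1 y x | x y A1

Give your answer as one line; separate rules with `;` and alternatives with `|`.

Generating nonterminals: {A4, S}.
Reachable from S after that: {A4, S}.
Removed useless symbols: {A1} and every production mentioning them.

S -> y | x y | y A4; A4 -> y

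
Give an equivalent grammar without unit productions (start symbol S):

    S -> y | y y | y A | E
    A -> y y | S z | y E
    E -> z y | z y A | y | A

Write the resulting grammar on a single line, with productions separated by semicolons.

S -> z y | z y A | y | y y | y A | S z | y E; A -> y y | S z | y E; E -> z y | z y A | y | y y | S z | y E

Unit pairs: E ⇒* {A}; S ⇒* {A, E}.
Replace each nonterminal's rules with the union of the non-unit rules of every nonterminal it unit-derives.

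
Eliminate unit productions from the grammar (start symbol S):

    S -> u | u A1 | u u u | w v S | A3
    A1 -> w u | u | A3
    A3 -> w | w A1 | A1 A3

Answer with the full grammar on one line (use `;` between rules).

S -> u | u A1 | u u u | w v S | w | w A1 | A1 A3; A1 -> w u | u | w | w A1 | A1 A3; A3 -> w | w A1 | A1 A3

Unit pairs: A1 ⇒* {A3}; S ⇒* {A3}.
For each unit pair (A, B), copy every non-unit production of B to A, then drop all unit productions.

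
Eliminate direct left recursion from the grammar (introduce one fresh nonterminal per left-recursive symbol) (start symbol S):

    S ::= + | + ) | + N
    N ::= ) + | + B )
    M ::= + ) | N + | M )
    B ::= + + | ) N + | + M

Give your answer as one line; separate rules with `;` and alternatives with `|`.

Directly left-recursive nonterminal: M.
For M: α = {)}, β = {+ ), N +}. Rewrite as M → β M' and M' → α M' | ε.

S ::= + | + ) | + N; N ::= ) + | + B ); M ::= + ) M' | N + M'; B ::= + + | ) N + | + M; M' ::= ) M' | ε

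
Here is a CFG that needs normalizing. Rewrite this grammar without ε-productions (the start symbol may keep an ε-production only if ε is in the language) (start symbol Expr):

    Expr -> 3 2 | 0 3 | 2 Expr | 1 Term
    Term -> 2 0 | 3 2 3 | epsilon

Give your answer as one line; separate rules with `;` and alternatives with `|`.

Nullable nonterminals: {Term}.
ε ∉ L(G), so no ε-production is kept.
Expand every rule over subsets of its nullable positions: Expr → 1 Term gives 1 Term | 1.

Expr -> 3 2 | 0 3 | 2 Expr | 1 Term | 1; Term -> 2 0 | 3 2 3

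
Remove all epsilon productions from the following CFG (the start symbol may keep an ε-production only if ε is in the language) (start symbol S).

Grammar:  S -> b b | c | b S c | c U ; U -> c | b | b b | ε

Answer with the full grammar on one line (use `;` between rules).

Nullable set = {U}.
ε ∉ L(G), so no ε-production is kept.

S -> b b | c | b S c | c U; U -> c | b | b b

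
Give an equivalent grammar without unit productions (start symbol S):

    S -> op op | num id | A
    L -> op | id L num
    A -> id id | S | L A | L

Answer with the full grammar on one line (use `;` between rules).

S -> op | id L num | op op | num id | id id | L A; L -> op | id L num; A -> op | id L num | op op | num id | id id | L A

Unit pairs: A ⇒* {L, S}; S ⇒* {A, L}.
Replace each nonterminal's rules with the union of the non-unit rules of every nonterminal it unit-derives.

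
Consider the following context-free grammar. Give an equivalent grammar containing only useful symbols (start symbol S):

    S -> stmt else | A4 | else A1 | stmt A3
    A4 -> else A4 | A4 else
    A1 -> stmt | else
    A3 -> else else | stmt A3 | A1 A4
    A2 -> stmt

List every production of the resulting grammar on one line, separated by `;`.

Generating nonterminals: {A1, A2, A3, S}.
Reachable from S after that: {A1, A3, S}.
Removed useless symbols: {A2, A4} and every production mentioning them.

S -> stmt else | else A1 | stmt A3; A1 -> stmt | else; A3 -> else else | stmt A3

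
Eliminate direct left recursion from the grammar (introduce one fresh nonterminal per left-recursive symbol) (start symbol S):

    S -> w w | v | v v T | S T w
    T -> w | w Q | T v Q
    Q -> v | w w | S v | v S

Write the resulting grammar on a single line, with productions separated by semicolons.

S -> w w S' | v S' | v v T S'; T -> w T' | w Q T'; Q -> v | w w | S v | v S; S' -> T w S' | epsilon; T' -> v Q T' | epsilon

Directly left-recursive nonterminals: S, T.
For S: α = {T w}, β = {w w, v, v v T}. Rewrite as S → β S' and S' → α S' | ε.
For T: α = {v Q}, β = {w, w Q}. Rewrite as T → β T' and T' → α T' | ε.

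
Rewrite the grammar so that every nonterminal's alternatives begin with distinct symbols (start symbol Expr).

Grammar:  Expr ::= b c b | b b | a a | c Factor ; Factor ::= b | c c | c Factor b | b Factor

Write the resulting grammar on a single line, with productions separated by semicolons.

Expr has alternatives sharing prefix 'b': factor to Expr → b Expr1 with Expr1 → c b | b.
Factor has alternatives sharing prefix 'b': factor to Factor → b Factor1 with Factor1 → ε | Factor.
Factor has alternatives sharing prefix 'c': factor to Factor → c Factor2 with Factor2 → c | Factor b.

Expr ::= a a | c Factor | b Expr1; Factor ::= b Factor1 | c Factor2; Expr1 ::= c b | b; Factor1 ::= ε | Factor; Factor2 ::= c | Factor b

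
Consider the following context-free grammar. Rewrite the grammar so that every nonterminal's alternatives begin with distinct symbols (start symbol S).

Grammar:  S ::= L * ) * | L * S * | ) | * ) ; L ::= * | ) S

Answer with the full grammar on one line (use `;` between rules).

S has alternatives sharing prefix 'L *': factor to S → L * S' with S' → ) * | S *.

S ::= ) | * ) | L * S'; L ::= * | ) S; S' ::= ) * | S *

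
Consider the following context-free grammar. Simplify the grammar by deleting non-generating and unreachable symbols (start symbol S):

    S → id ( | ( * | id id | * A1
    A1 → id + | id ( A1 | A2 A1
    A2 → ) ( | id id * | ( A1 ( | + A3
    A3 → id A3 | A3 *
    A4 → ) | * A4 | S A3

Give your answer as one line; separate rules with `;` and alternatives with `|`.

S → id ( | ( * | id id | * A1; A1 → id + | id ( A1 | A2 A1; A2 → ) ( | id id * | ( A1 (

Generating nonterminals: {A1, A2, A4, S}.
Reachable from S after that: {A1, A2, S}.
Removed useless symbols: {A3, A4} and every production mentioning them.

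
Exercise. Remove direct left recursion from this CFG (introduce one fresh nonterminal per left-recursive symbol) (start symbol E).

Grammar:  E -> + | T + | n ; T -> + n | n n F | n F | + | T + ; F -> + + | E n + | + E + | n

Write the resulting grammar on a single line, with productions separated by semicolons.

T is directly left-recursive.
For T: α = {+}, β = {+ n, n n F, n F, +}. Rewrite as T → β T' and T' → α T' | ε.

E -> + | T + | n; T -> + n T' | n n F T' | n F T' | + T'; F -> + + | E n + | + E + | n; T' -> + T' | ε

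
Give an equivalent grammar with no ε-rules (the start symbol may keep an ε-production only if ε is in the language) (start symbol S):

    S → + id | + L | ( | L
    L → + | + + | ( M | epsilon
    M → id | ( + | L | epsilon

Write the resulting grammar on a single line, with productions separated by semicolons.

S → + id | + L | + | ( | L | epsilon; L → + | + + | ( M | (; M → id | ( + | L

The nullable symbols are {L, M, S}.
ε ∈ L(G) since S is nullable, so keep S → ε.
For each production, add variants omitting each subset of nullable occurrences: S → + L gives + L | +. L → ( M gives ( M | (.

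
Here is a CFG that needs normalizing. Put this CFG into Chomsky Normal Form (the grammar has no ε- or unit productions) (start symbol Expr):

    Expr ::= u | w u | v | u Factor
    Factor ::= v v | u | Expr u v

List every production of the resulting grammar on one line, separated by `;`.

Expr ::= u | X1 X2 | v | X2 Factor; Factor ::= X3 X3 | u | Expr Y1; X1 ::= w; X2 ::= u; X3 ::= v; Y1 ::= X2 X3

Introduce a nonterminal for each terminal appearing in a rule of length ≥ 2: X1 → w, X2 → u, X3 → v.
Binarize each right-hand side of length ≥ 3 by chaining fresh nonterminals (Y1, Y2, …): affected rules were Factor → Expr X2 X3.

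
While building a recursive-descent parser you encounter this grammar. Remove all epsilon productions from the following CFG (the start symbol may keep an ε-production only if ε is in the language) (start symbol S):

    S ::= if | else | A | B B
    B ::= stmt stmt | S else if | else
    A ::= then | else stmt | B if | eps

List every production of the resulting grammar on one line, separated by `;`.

S ::= if | else | A | B B | eps; B ::= stmt stmt | S else if | else if | else; A ::= then | else stmt | B if

Nullable nonterminals: {A, S}.
ε ∈ L(G) since S is nullable, so keep S → ε.
Expand every rule over subsets of its nullable positions: B → S else if gives S else if | else if.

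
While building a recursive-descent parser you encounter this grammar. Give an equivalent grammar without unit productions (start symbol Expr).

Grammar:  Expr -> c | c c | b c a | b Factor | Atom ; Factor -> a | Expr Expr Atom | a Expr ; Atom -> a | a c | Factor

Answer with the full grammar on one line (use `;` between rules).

Unit pairs: Atom ⇒* {Factor}; Expr ⇒* {Atom, Factor}.
For each unit pair (A, B), copy every non-unit production of B to A, then drop all unit productions.

Expr -> a | a c | Expr Expr Atom | a Expr | c | c c | b c a | b Factor; Factor -> a | Expr Expr Atom | a Expr; Atom -> a | a c | Expr Expr Atom | a Expr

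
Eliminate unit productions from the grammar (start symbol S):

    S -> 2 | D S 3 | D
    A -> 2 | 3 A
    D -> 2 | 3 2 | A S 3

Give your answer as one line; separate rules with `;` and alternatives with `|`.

Unit pairs: S ⇒* {D}.
For every A with A ⇒* B via unit rules, add B's non-unit alternatives to A; then delete every rule of the form X → Y.

S -> 2 | 3 2 | A S 3 | D S 3; A -> 2 | 3 A; D -> 2 | 3 2 | A S 3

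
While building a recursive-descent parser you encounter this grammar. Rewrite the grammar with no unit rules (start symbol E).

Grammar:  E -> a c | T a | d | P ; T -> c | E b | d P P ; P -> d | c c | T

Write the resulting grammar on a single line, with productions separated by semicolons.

Unit pairs: E ⇒* {P, T}; P ⇒* {T}.
Replace each nonterminal's rules with the union of the non-unit rules of every nonterminal it unit-derives.

E -> a c | T a | d | c c | c | E b | d P P; T -> c | E b | d P P; P -> d | c c | c | E b | d P P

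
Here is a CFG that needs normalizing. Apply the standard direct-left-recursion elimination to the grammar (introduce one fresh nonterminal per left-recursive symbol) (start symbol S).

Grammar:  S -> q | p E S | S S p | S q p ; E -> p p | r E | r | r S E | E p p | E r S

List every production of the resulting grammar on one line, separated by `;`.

S -> q S' | p E S S'; E -> p p E' | r E E' | r E' | r S E E'; S' -> S p S' | q p S' | ε; E' -> p p E' | r S E' | ε

Directly left-recursive nonterminals: S, E.
For S: α = {S p, q p}, β = {q, p E S}. Rewrite as S → β S' and S' → α S' | ε.
For E: α = {p p, r S}, β = {p p, r E, r, r S E}. Rewrite as E → β E' and E' → α E' | ε.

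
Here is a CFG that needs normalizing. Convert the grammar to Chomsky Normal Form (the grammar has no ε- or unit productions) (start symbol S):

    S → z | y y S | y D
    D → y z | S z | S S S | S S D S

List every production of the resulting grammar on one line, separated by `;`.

Introduce a nonterminal for each terminal appearing in a rule of length ≥ 2: X1 → y, X2 → z.
Binarize each right-hand side of length ≥ 3 by chaining fresh nonterminals (Y1, Y2, …): affected rules were S → X1 X1 S; D → S S S; D → S S D S.

S → z | X1 Y1 | X1 D; D → X1 X2 | S X2 | S Y2 | S Y3; X1 → y; X2 → z; Y1 → X1 S; Y2 → S S; Y3 → S Y4; Y4 → D S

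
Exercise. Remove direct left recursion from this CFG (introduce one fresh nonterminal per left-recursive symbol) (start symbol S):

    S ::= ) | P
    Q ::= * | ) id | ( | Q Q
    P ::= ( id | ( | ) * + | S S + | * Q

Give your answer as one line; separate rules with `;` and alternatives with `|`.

Q is directly left-recursive.
For Q: α = {Q}, β = {*, ) id, (}. Rewrite as Q → β Q' and Q' → α Q' | ε.

S ::= ) | P; Q ::= * Q' | ) id Q' | ( Q'; P ::= ( id | ( | ) * + | S S + | * Q; Q' ::= Q Q' | ε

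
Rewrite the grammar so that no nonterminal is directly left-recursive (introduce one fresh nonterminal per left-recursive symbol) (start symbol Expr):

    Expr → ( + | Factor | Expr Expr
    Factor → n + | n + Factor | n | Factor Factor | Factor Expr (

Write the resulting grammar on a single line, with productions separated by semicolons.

Left recursion appears on Expr, Factor.
For Expr: α = {Expr}, β = {( +, Factor}. Rewrite as Expr → β Expr1 and Expr1 → α Expr1 | ε.
For Factor: α = {Factor, Expr (}, β = {n +, n + Factor, n}. Rewrite as Factor → β Factor1 and Factor1 → α Factor1 | ε.

Expr → ( + Expr1 | Factor Expr1; Factor → n + Factor1 | n + Factor Factor1 | n Factor1; Expr1 → Expr Expr1 | ε; Factor1 → Factor Factor1 | Expr ( Factor1 | ε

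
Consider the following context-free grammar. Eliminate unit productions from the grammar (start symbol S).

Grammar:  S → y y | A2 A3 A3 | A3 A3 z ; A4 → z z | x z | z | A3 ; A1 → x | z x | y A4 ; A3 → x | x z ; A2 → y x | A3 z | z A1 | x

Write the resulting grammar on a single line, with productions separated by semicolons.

Unit pairs: A4 ⇒* {A3}.
For every A with A ⇒* B via unit rules, add B's non-unit alternatives to A; then delete every rule of the form X → Y.

S → y y | A2 A3 A3 | A3 A3 z; A4 → z z | x z | z | x; A1 → x | z x | y A4; A3 → x | x z; A2 → y x | A3 z | z A1 | x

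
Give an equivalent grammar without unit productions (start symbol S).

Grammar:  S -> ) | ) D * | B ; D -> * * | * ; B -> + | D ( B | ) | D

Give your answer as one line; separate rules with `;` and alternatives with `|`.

S -> + | D ( B | ) | * * | * | ) D *; D -> * * | *; B -> + | D ( B | ) | * * | *

Unit pairs: B ⇒* {D}; S ⇒* {B, D}.
Replace each nonterminal's rules with the union of the non-unit rules of every nonterminal it unit-derives.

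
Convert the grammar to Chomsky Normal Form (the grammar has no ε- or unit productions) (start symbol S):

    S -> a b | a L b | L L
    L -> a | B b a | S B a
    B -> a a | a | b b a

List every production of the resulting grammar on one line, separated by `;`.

Introduce a nonterminal for each terminal appearing in a rule of length ≥ 2: X1 → a, X2 → b.
Binarize each right-hand side of length ≥ 3 by chaining fresh nonterminals (Y1, Y2, …): affected rules were S → X1 L X2; L → B X2 X1; L → S B X1; B → X2 X2 X1.

S -> X1 X2 | X1 Y1 | L L; L -> a | B Y2 | S Y3; B -> X1 X1 | a | X2 Y4; X1 -> a; X2 -> b; Y1 -> L X2; Y2 -> X2 X1; Y3 -> B X1; Y4 -> X2 X1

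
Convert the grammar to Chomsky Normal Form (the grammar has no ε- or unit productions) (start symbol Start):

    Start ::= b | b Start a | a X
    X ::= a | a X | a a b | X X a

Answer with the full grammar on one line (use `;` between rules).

Introduce a nonterminal for each terminal appearing in a rule of length ≥ 2: X1 → b, X2 → a.
Binarize each right-hand side of length ≥ 3 by chaining fresh nonterminals (Y1, Y2, …): affected rules were Start → X1 Start X2; X → X2 X2 X1; X → X X X2.

Start ::= b | X1 Y1 | X2 X; X ::= a | X2 X | X2 Y2 | X Y3; X1 ::= b; X2 ::= a; Y1 ::= Start X2; Y2 ::= X2 X1; Y3 ::= X X2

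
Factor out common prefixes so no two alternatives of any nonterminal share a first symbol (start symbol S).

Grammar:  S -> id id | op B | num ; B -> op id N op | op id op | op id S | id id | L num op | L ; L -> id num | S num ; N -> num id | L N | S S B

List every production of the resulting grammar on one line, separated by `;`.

S -> id id | op B | num; B -> id id | op id B' | L B''; L -> id num | S num; N -> num id | L N | S S B; B' -> N op | op | S; B'' -> num op | ε

B has alternatives sharing prefix 'op id': factor to B → op id B' with B' → N op | op | S.
B has alternatives sharing prefix 'L': factor to B → L B'' with B'' → num op | ε.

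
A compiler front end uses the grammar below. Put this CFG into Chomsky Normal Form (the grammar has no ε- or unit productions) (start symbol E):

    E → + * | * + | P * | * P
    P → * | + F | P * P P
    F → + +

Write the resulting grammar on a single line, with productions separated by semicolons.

E → X1 X2 | X2 X1 | P X2 | X2 P; P → * | X1 F | P Y1; F → X1 X1; X1 → +; X2 → *; Y1 → X2 Y2; Y2 → P P

Introduce a nonterminal for each terminal appearing in a rule of length ≥ 2: X1 → +, X2 → *.
Binarize each right-hand side of length ≥ 3 by chaining fresh nonterminals (Y1, Y2, …): affected rules were P → P X2 P P.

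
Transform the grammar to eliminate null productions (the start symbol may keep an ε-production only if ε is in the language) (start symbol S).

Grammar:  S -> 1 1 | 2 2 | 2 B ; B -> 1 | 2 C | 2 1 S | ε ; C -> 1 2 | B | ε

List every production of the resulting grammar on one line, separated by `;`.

Nullable set = {B, C}.
ε ∉ L(G), so no ε-production is kept.
Expand every rule over subsets of its nullable positions: S → 2 B gives 2 B | 2. B → 2 C gives 2 C | 2.

S -> 1 1 | 2 2 | 2 B | 2; B -> 1 | 2 C | 2 | 2 1 S; C -> 1 2 | B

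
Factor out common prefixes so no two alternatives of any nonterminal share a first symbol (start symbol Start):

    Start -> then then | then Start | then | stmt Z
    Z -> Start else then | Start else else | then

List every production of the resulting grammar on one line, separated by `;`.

Start has alternatives sharing prefix 'then': factor to Start → then Start1 with Start1 → then | Start | ε.
Z has alternatives sharing prefix 'Start else': factor to Z → Start else Z1 with Z1 → then | else.

Start -> stmt Z | then Start1; Z -> then | Start else Z1; Start1 -> then | Start | ε; Z1 -> then | else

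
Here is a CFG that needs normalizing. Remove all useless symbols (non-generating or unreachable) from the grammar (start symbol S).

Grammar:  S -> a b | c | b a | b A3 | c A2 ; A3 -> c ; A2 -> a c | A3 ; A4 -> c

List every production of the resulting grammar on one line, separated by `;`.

Generating nonterminals: {A2, A3, A4, S}.
Reachable from S after that: {A2, A3, S}.
Removed useless symbols: {A4} and every production mentioning them.

S -> a b | c | b a | b A3 | c A2; A3 -> c; A2 -> a c | A3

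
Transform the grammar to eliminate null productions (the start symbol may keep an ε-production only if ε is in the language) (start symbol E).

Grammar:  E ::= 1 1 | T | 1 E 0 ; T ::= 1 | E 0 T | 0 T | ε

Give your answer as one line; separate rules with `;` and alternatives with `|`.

E ::= 1 1 | T | 1 E 0 | 1 0 | ε; T ::= 1 | E 0 T | E 0 | 0 T | 0

Nullable nonterminals: {E, T}.
ε ∈ L(G) since E is nullable, so keep E → ε.
Add the nullable-subset variants: E → 1 E 0 gives 1 E 0 | 1 0. T → E 0 T gives E 0 T | E 0 | 0 T | 0.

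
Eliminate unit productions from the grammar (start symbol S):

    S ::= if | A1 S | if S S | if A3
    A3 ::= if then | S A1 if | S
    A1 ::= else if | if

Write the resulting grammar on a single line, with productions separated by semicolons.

S ::= if | A1 S | if S S | if A3; A3 ::= if | A1 S | if S S | if A3 | if then | S A1 if; A1 ::= else if | if

Unit pairs: A3 ⇒* {S}.
Replace each nonterminal's rules with the union of the non-unit rules of every nonterminal it unit-derives.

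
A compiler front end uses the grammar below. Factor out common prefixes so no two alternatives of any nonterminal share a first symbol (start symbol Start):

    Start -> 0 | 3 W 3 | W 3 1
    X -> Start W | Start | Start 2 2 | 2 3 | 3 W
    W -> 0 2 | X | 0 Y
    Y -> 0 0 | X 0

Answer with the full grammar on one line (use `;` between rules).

X has alternatives sharing prefix 'Start': factor to X → Start X1 with X1 → W | ε | 2 2.
W has alternatives sharing prefix '0': factor to W → 0 W1 with W1 → 2 | Y.

Start -> 0 | 3 W 3 | W 3 1; X -> 2 3 | 3 W | Start X1; W -> X | 0 W1; Y -> 0 0 | X 0; X1 -> W | ε | 2 2; W1 -> 2 | Y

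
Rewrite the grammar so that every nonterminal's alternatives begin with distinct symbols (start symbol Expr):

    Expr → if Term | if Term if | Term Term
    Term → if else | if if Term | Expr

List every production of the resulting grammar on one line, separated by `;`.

Expr has alternatives sharing prefix 'if Term': factor to Expr → if Term Expr1 with Expr1 → ε | if.
Term has alternatives sharing prefix 'if': factor to Term → if Term1 with Term1 → else | if Term.

Expr → Term Term | if Term Expr1; Term → Expr | if Term1; Expr1 → ε | if; Term1 → else | if Term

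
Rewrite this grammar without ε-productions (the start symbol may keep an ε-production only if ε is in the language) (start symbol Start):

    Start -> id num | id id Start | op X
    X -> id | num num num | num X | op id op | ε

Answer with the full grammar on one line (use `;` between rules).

Start -> id num | id id Start | op X | op; X -> id | num num num | num X | num | op id op

Nullable nonterminals: {X}.
ε ∉ L(G), so no ε-production is kept.
For each production, add variants omitting each subset of nullable occurrences: Start → op X gives op X | op. X → num X gives num X | num.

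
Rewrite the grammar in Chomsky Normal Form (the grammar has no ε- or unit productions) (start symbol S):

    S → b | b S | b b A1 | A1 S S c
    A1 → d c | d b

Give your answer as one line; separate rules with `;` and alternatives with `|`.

S → b | X1 S | X1 Y1 | A1 Y2; A1 → X3 X2 | X3 X1; X1 → b; X2 → c; X3 → d; Y1 → X1 A1; Y2 → S Y3; Y3 → S X2

Introduce a nonterminal for each terminal appearing in a rule of length ≥ 2: X1 → b, X2 → c, X3 → d.
Binarize each right-hand side of length ≥ 3 by chaining fresh nonterminals (Y1, Y2, …): affected rules were S → X1 X1 A1; S → A1 S S X2.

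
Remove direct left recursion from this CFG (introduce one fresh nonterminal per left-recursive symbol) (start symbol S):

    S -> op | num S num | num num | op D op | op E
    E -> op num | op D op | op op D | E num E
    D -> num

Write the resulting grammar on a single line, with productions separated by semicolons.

Directly left-recursive nonterminal: E.
For E: α = {num E}, β = {op num, op D op, op op D}. Rewrite as E → β E' and E' → α E' | ε.

S -> op | num S num | num num | op D op | op E; E -> op num E' | op D op E' | op op D E'; D -> num; E' -> num E E' | ε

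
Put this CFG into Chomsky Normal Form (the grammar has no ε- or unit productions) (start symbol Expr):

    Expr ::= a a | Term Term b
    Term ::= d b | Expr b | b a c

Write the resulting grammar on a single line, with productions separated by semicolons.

Expr ::= X1 X1 | Term Y1; Term ::= X3 X2 | Expr X2 | X2 Y2; X1 ::= a; X2 ::= b; X3 ::= d; X4 ::= c; Y1 ::= Term X2; Y2 ::= X1 X4

Introduce a nonterminal for each terminal appearing in a rule of length ≥ 2: X1 → a, X2 → b, X3 → d, X4 → c.
Binarize each right-hand side of length ≥ 3 by chaining fresh nonterminals (Y1, Y2, …): affected rules were Expr → Term Term X2; Term → X2 X1 X4.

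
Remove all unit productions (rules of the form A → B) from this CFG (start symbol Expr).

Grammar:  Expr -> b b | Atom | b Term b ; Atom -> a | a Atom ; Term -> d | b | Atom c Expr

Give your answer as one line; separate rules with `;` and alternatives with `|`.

Unit pairs: Expr ⇒* {Atom}.
For each unit pair (A, B), copy every non-unit production of B to A, then drop all unit productions.

Expr -> a | a Atom | b b | b Term b; Atom -> a | a Atom; Term -> d | b | Atom c Expr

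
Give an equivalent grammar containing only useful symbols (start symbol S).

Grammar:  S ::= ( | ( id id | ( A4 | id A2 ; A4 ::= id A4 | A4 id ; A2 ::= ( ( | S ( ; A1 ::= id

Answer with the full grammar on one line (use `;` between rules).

Generating nonterminals: {A1, A2, S}.
Reachable from S after that: {A2, S}.
Removed useless symbols: {A1, A4} and every production mentioning them.

S ::= ( | ( id id | id A2; A2 ::= ( ( | S (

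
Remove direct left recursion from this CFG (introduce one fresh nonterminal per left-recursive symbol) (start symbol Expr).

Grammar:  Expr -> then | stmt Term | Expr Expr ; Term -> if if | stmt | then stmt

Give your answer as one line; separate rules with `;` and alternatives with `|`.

Directly left-recursive nonterminal: Expr.
For Expr: α = {Expr}, β = {then, stmt Term}. Rewrite as Expr → β Expr1 and Expr1 → α Expr1 | ε.

Expr -> then Expr1 | stmt Term Expr1; Term -> if if | stmt | then stmt; Expr1 -> Expr Expr1 | ε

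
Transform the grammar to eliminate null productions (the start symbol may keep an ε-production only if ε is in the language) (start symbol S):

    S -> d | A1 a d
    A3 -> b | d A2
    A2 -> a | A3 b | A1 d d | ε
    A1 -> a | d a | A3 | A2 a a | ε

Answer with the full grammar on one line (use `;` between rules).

S -> d | A1 a d | a d; A3 -> b | d A2 | d; A2 -> a | A3 b | A1 d d | d d; A1 -> a | d a | A3 | A2 a a | a a

The nullable symbols are {A1, A2}.
ε ∉ L(G), so no ε-production is kept.
Expand every rule over subsets of its nullable positions: S → A1 a d gives A1 a d | a d. A3 → d A2 gives d A2 | d. A2 → A1 d d gives A1 d d | d d. A1 → A2 a a gives A2 a a | a a.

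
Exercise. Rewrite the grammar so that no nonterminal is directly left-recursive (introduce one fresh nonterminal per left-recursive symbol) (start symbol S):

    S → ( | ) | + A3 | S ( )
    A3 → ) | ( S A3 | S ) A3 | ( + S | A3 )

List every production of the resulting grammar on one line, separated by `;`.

Directly left-recursive nonterminals: S, A3.
For S: α = {( )}, β = {(, ), + A3}. Rewrite as S → β S' and S' → α S' | ε.
For A3: α = {)}, β = {), ( S A3, S ) A3, ( + S}. Rewrite as A3 → β A3' and A3' → α A3' | ε.

S → ( S' | ) S' | + A3 S'; A3 → ) A3' | ( S A3 A3' | S ) A3 A3' | ( + S A3'; S' → ( ) S' | eps; A3' → ) A3' | eps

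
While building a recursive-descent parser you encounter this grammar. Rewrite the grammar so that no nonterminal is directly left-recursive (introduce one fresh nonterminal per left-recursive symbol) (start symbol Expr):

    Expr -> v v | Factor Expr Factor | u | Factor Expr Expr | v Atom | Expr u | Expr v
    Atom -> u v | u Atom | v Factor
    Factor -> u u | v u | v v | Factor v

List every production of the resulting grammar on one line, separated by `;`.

Expr -> v v Expr1 | Factor Expr Factor Expr1 | u Expr1 | Factor Expr Expr Expr1 | v Atom Expr1; Atom -> u v | u Atom | v Factor; Factor -> u u Factor1 | v u Factor1 | v v Factor1; Expr1 -> u Expr1 | v Expr1 | ε; Factor1 -> v Factor1 | ε

Expr, Factor are directly left-recursive.
For Expr: α = {u, v}, β = {v v, Factor Expr Factor, u, Factor Expr Expr, v Atom}. Rewrite as Expr → β Expr1 and Expr1 → α Expr1 | ε.
For Factor: α = {v}, β = {u u, v u, v v}. Rewrite as Factor → β Factor1 and Factor1 → α Factor1 | ε.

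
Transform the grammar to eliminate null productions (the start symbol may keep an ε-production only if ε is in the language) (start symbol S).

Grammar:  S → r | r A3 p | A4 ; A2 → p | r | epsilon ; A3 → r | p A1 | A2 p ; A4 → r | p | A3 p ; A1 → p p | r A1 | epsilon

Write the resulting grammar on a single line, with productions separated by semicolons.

The nullable symbols are {A1, A2}.
ε ∉ L(G), so no ε-production is kept.
For each production, add variants omitting each subset of nullable occurrences: A3 → p A1 gives p A1 | p. A1 → r A1 gives r A1 | r.

S → r | r A3 p | A4; A2 → p | r; A3 → r | p A1 | p | A2 p; A4 → r | p | A3 p; A1 → p p | r A1 | r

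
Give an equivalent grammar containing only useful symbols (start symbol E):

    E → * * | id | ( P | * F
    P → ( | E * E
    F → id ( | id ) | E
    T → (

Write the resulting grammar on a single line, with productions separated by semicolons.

E → * * | id | ( P | * F; P → ( | E * E; F → id ( | id ) | E

Generating nonterminals: {E, F, P, T}.
Reachable from E after that: {E, F, P}.
Removed useless symbols: {T} and every production mentioning them.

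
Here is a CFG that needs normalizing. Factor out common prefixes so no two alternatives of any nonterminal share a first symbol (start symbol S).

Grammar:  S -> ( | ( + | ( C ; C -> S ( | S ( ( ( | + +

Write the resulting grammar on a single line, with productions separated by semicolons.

S has alternatives sharing prefix '(': factor to S → ( S' with S' → ε | + | C.
C has alternatives sharing prefix 'S (': factor to C → S ( C' with C' → ε | ( (.

S -> ( S'; C -> + + | S ( C'; S' -> ε | + | C; C' -> ε | ( (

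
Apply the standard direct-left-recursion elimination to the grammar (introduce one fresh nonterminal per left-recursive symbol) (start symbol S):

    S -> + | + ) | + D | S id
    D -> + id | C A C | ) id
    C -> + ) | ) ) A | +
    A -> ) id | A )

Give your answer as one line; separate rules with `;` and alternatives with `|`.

S -> + S' | + ) S' | + D S'; D -> + id | C A C | ) id; C -> + ) | ) ) A | +; A -> ) id A'; S' -> id S' | ε; A' -> ) A' | ε

Directly left-recursive nonterminals: S, A.
For S: α = {id}, β = {+, + ), + D}. Rewrite as S → β S' and S' → α S' | ε.
For A: α = {)}, β = {) id}. Rewrite as A → β A' and A' → α A' | ε.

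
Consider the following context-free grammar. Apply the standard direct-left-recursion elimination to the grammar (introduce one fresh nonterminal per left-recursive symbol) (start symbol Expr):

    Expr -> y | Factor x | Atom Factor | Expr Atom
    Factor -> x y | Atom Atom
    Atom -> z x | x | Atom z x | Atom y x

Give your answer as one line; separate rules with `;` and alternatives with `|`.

Left recursion appears on Expr, Atom.
For Expr: α = {Atom}, β = {y, Factor x, Atom Factor}. Rewrite as Expr → β Expr1 and Expr1 → α Expr1 | ε.
For Atom: α = {z x, y x}, β = {z x, x}. Rewrite as Atom → β Atom1 and Atom1 → α Atom1 | ε.

Expr -> y Expr1 | Factor x Expr1 | Atom Factor Expr1; Factor -> x y | Atom Atom; Atom -> z x Atom1 | x Atom1; Expr1 -> Atom Expr1 | ε; Atom1 -> z x Atom1 | y x Atom1 | ε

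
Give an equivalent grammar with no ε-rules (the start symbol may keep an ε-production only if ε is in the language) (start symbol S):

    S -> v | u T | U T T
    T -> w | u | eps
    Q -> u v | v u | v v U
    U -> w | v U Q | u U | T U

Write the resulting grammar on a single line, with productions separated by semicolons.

S -> v | u T | u | U T T | U T | U; T -> w | u; Q -> u v | v u | v v U; U -> w | v U Q | u U | T U

Nullable nonterminals: {T}.
ε ∉ L(G), so no ε-production is kept.
Add the nullable-subset variants: S → u T gives u T | u. S → U T T gives U T T | U T | U.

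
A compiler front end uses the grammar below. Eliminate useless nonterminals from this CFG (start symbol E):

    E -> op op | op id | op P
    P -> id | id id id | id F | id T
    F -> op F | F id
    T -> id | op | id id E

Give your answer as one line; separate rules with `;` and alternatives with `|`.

E -> op op | op id | op P; P -> id | id id id | id T; T -> id | op | id id E

Generating nonterminals: {E, P, T}.
Reachable from E after that: {E, P, T}.
Removed useless symbols: {F} and every production mentioning them.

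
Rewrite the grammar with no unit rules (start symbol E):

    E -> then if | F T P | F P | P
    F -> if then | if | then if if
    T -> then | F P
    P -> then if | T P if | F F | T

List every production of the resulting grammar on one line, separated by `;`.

E -> then if | F T P | F P | T P if | F F | then; F -> if then | if | then if if; T -> then | F P; P -> then if | T P if | F F | then | F P

Unit pairs: E ⇒* {P, T}; P ⇒* {T}.
Replace each nonterminal's rules with the union of the non-unit rules of every nonterminal it unit-derives.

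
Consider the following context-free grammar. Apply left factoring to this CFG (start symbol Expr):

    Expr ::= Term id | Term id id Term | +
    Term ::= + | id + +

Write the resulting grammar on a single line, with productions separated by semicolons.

Expr ::= + | Term id Expr1; Term ::= + | id + +; Expr1 ::= epsilon | id Term

Expr has alternatives sharing prefix 'Term id': factor to Expr → Term id Expr1 with Expr1 → ε | id Term.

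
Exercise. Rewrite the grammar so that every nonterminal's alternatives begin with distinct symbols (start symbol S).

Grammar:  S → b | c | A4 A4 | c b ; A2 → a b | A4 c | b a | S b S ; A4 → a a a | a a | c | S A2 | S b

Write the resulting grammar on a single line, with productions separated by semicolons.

S has alternatives sharing prefix 'c': factor to S → c S' with S' → ε | b.
A4 has alternatives sharing prefix 'a a': factor to A4 → a a A4' with A4' → a | ε.
A4 has alternatives sharing prefix 'S': factor to A4 → S A4'' with A4'' → A2 | b.

S → b | A4 A4 | c S'; A2 → a b | A4 c | b a | S b S; A4 → c | a a A4' | S A4''; S' → epsilon | b; A4' → a | epsilon; A4'' → A2 | b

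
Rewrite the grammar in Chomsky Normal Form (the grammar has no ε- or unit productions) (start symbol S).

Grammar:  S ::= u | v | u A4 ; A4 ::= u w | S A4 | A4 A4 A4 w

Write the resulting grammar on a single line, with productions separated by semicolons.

S ::= u | v | X1 A4; A4 ::= X1 X2 | S A4 | A4 Y1; X1 ::= u; X2 ::= w; Y1 ::= A4 Y2; Y2 ::= A4 X2

Introduce a nonterminal for each terminal appearing in a rule of length ≥ 2: X1 → u, X2 → w.
Binarize each right-hand side of length ≥ 3 by chaining fresh nonterminals (Y1, Y2, …): affected rules were A4 → A4 A4 A4 X2.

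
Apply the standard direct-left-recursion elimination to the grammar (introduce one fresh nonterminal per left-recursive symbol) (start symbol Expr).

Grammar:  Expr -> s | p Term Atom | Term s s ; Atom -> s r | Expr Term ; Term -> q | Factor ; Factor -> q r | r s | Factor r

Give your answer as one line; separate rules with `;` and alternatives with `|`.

Factor is directly left-recursive.
For Factor: α = {r}, β = {q r, r s}. Rewrite as Factor → β Factor1 and Factor1 → α Factor1 | ε.

Expr -> s | p Term Atom | Term s s; Atom -> s r | Expr Term; Term -> q | Factor; Factor -> q r Factor1 | r s Factor1; Factor1 -> r Factor1 | ε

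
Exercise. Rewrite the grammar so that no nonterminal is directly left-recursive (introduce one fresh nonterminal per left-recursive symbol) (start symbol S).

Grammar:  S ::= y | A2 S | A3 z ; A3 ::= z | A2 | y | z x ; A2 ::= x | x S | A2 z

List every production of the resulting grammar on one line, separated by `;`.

S ::= y | A2 S | A3 z; A3 ::= z | A2 | y | z x; A2 ::= x A2' | x S A2'; A2' ::= z A2' | ε

Left recursion appears on A2.
For A2: α = {z}, β = {x, x S}. Rewrite as A2 → β A2' and A2' → α A2' | ε.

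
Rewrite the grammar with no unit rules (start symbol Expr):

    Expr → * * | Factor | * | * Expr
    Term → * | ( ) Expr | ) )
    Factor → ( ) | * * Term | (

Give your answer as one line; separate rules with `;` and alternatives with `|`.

Expr → ( ) | * * Term | ( | * * | * | * Expr; Term → * | ( ) Expr | ) ); Factor → ( ) | * * Term | (

Unit pairs: Expr ⇒* {Factor}.
Replace each nonterminal's rules with the union of the non-unit rules of every nonterminal it unit-derives.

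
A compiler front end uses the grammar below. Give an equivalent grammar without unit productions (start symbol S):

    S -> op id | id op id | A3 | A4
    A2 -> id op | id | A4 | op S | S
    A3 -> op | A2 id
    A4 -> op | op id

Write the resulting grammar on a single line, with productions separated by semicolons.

Unit pairs: A2 ⇒* {A3, A4, S}; S ⇒* {A3, A4}.
Replace each nonterminal's rules with the union of the non-unit rules of every nonterminal it unit-derives.

S -> op | op id | id op id | A2 id; A2 -> op | op id | id op | id | op S | id op id | A2 id; A3 -> op | A2 id; A4 -> op | op id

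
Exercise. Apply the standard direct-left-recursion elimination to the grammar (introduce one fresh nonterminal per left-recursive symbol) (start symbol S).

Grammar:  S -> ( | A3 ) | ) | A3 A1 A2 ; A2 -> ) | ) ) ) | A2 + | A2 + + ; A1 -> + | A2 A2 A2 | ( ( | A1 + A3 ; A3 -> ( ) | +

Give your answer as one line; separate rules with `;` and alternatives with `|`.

Directly left-recursive nonterminals: A2, A1.
For A2: α = {+, + +}, β = {), ) ) )}. Rewrite as A2 → β A2' and A2' → α A2' | ε.
For A1: α = {+ A3}, β = {+, A2 A2 A2, ( (}. Rewrite as A1 → β A1' and A1' → α A1' | ε.

S -> ( | A3 ) | ) | A3 A1 A2; A2 -> ) A2' | ) ) ) A2'; A1 -> + A1' | A2 A2 A2 A1' | ( ( A1'; A3 -> ( ) | +; A2' -> + A2' | + + A2' | eps; A1' -> + A3 A1' | eps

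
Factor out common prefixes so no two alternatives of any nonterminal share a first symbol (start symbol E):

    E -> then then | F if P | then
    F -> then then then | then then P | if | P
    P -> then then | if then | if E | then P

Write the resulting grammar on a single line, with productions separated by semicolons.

E -> F if P | then E'; F -> if | P | then then F'; P -> then P' | if P''; E' -> then | ε; F' -> then | P; P' -> then | P; P'' -> then | E

E has alternatives sharing prefix 'then': factor to E → then E' with E' → then | ε.
F has alternatives sharing prefix 'then then': factor to F → then then F' with F' → then | P.
P has alternatives sharing prefix 'then': factor to P → then P' with P' → then | P.
P has alternatives sharing prefix 'if': factor to P → if P'' with P'' → then | E.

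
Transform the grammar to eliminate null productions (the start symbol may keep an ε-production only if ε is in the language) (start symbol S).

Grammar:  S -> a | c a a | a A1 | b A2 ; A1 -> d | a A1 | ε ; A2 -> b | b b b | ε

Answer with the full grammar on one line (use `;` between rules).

S -> a | c a a | a A1 | b A2 | b; A1 -> d | a A1 | a; A2 -> b | b b b

The nullable symbols are {A1, A2}.
ε ∉ L(G), so no ε-production is kept.
Add the nullable-subset variants: S → b A2 gives b A2 | b. A1 → a A1 gives a A1 | a.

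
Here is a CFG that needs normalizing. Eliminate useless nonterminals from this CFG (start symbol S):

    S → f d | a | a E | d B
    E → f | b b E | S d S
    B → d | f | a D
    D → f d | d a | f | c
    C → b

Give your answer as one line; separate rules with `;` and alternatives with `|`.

Generating nonterminals: {B, C, D, E, S}.
Reachable from S after that: {B, D, E, S}.
Removed useless symbols: {C} and every production mentioning them.

S → f d | a | a E | d B; E → f | b b E | S d S; B → d | f | a D; D → f d | d a | f | c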